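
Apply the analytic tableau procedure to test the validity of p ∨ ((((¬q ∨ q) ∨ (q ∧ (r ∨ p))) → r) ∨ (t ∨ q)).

Assume the negation and expand:
Initial set: {¬(p ∨ ((((¬q ∨ q) ∨ (q ∧ (r ∨ p))) → r) ∨ (t ∨ q)))}.
¬(p ∨ ((((¬q ∨ q) ∨ (q ∧ (r ∨ p))) → r) ∨ (t ∨ q))): α-rule — add ¬p, ¬((((¬q ∨ q) ∨ (q ∧ (r ∨ p))) → r) ∨ (t ∨ q)).
¬((((¬q ∨ q) ∨ (q ∧ (r ∨ p))) → r) ∨ (t ∨ q)): α-rule — add ¬(((¬q ∨ q) ∨ (q ∧ (r ∨ p))) → r), ¬(t ∨ q).
¬(((¬q ∨ q) ∨ (q ∧ (r ∨ p))) → r): α-rule — add ((¬q ∨ q) ∨ (q ∧ (r ∨ p))), ¬r.
¬(t ∨ q): α-rule — add ¬t, ¬q.
((¬q ∨ q) ∨ (q ∧ (r ∨ p))): β-rule — branch into (¬q ∨ q)  //  (q ∧ (r ∨ p)).
  branch 1 (add (¬q ∨ q)):
    (¬q ∨ q): β-rule — branch into ¬q  //  q.
      branch 1.1 (add ¬q):
        ○ open, literals {p=0, q=0, r=0, t=0}.
      branch 1.2 (add q):
        × closes — contains both q and ¬q.
  branch 2 (add (q ∧ (r ∨ p))):
    (q ∧ (r ∨ p)): α-rule — add q, (r ∨ p).
    × closes — contains both q and ¬q.
2 branches closed, 1 open.
An open branch gives a countermodel: p=0, q=0, r=0, t=0 (unmentioned atoms arbitrary); under it the original formula is false.

Not valid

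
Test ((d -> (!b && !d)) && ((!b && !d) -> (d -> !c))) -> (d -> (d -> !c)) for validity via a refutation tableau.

Assume the negation and expand:
Initial set: {F (((d -> (!b && !d)) && ((!b && !d) -> (d -> !c))) -> (d -> (d -> !c)))}.
F (((d -> (!b && !d)) && ((!b && !d) -> (d -> !c))) -> (d -> (d -> !c))): α-rule — add T ((d -> (!b && !d)) && ((!b && !d) -> (d -> !c))), F (d -> (d -> !c)).
T ((d -> (!b && !d)) && ((!b && !d) -> (d -> !c))): α-rule — add T (d -> (!b && !d)), T ((!b && !d) -> (d -> !c)).
F (d -> (d -> !c)): α-rule — add T d, F (d -> !c).
F (d -> !c): α-rule — add T d, F !c.
T (d -> (!b && !d)): β-rule — branch into F d  //  T (!b && !d).
  branch 1 (add F d):
    × closes — contains both d and !d.
  branch 2 (add T (!b && !d)):
    T (!b && !d): α-rule — add T !b, T !d.
    × closes — contains both d and !d.
All 2 branches close.
Every branch closed, so the negation is unsatisfiable and the formula is valid.

Valid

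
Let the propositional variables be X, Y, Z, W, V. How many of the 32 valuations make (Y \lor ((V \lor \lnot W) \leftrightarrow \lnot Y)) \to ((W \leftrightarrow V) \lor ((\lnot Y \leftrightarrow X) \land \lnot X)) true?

Initial set: {((Y \lor ((V \lor \lnot W) \leftrightarrow \lnot Y)) \to ((W \leftrightarrow V) \lor ((\lnot Y \leftrightarrow X) \land \lnot X)))}.
((Y \lor ((V \lor \lnot W) \leftrightarrow \lnot Y)) \to ((W \leftrightarrow V) \lor ((\lnot Y \leftrightarrow X) \land \lnot X))): β-rule — branch into \lnot (Y \lor ((V \lor \lnot W) \leftrightarrow \lnot Y))  //  ((W \leftrightarrow V) \lor ((\lnot Y \leftrightarrow X) \land \lnot X)).
  branch 1 (add \lnot (Y \lor ((V \lor \lnot W) \leftrightarrow \lnot Y))):
    \lnot (Y \lor ((V \lor \lnot W) \leftrightarrow \lnot Y)): α-rule — add \lnot Y, \lnot ((V \lor \lnot W) \leftrightarrow \lnot Y).
    \lnot ((V \lor \lnot W) \leftrightarrow \lnot Y): β-rule — branch into (V \lor \lnot W), \lnot \lnot Y  //  \lnot (V \lor \lnot W), \lnot Y.
      branch 1.1 (add (V \lor \lnot W), \lnot \lnot Y):
        × closes — contains both Y and \lnot Y.
      branch 1.2 (add \lnot (V \lor \lnot W), \lnot Y):
        \lnot (V \lor \lnot W): α-rule — add \lnot V, \lnot \lnot W.
        ○ open, literals {V=F, W=T, Y=F}.
  branch 2 (add ((W \leftrightarrow V) \lor ((\lnot Y \leftrightarrow X) \land \lnot X))):
    ((W \leftrightarrow V) \lor ((\lnot Y \leftrightarrow X) \land \lnot X)): β-rule — branch into (W \leftrightarrow V)  //  ((\lnot Y \leftrightarrow X) \land \lnot X).
      branch 2.1 (add (W \leftrightarrow V)):
        (W \leftrightarrow V): β-rule — branch into W, V  //  \lnot W, \lnot V.
          branch 2.1.1 (add W, V):
            ○ open, literals {V=T, W=T}.
          branch 2.1.2 (add \lnot W, \lnot V):
            ○ open, literals {V=F, W=F}.
      branch 2.2 (add ((\lnot Y \leftrightarrow X) \land \lnot X)):
        ((\lnot Y \leftrightarrow X) \land \lnot X): α-rule — add (\lnot Y \leftrightarrow X), \lnot X.
        (\lnot Y \leftrightarrow X): β-rule — branch into \lnot Y, X  //  \lnot \lnot Y, \lnot X.
          branch 2.2.1 (add \lnot Y, X):
            × closes — contains both X and \lnot X.
          branch 2.2.2 (add \lnot \lnot Y, \lnot X):
            ○ open, literals {X=F, Y=T}.
2 branches closed, 4 open.
Each open branch fixes some atoms; the unmentioned ones are free. Counting distinct full assignments: branch {V=F, W=T, Y=F} (X, Z) contributes 4 new; branch {V=T, W=T} (X, Y, Z) contributes 8 new; branch {V=F, W=F} (X, Y, Z) contributes 8 new; branch {X=F, Y=T} (Z, W, V) contributes 4 new. Total: 24.

24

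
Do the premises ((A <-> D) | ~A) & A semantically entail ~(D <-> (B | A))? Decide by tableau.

Initial set: {T (((A <-> D) | ~A) & A); F ~(D <-> (B | A))}.
T (((A <-> D) | ~A) & A): α-rule — add T ((A <-> D) | ~A), T A.
F ~(D <-> (B | A)): β-rule — branch into T D, T (B | A)  //  F D, F (B | A).
  branch 1 (add T D, T (B | A)):
    T ((A <-> D) | ~A): β-rule — branch into T (A <-> D)  //  T ~A.
      branch 1.1 (add T (A <-> D)):
        T (B | A): β-rule — branch into T B  //  T A.
          branch 1.1.1 (add T B):
            T (A <-> D): β-rule — branch into T A, T D  //  F A, F D.
              branch 1.1.1.1 (add T A, T D):
                ○ open, literals {A=T, B=T, D=T}.
              branch 1.1.1.2 (add F A, F D):
                × closes — contains both A and ~A.
          branch 1.1.2 (add T A):
            T (A <-> D): β-rule — branch into T A, T D  //  F A, F D.
              branch 1.1.2.1 (add T A, T D):
                ○ open, literals {A=T, D=T}.
              branch 1.1.2.2 (add F A, F D):
                × closes — contains both A and ~A.
      branch 1.2 (add T ~A):
        × closes — contains both A and ~A.
  branch 2 (add F D, F (B | A)):
    F (B | A): α-rule — add F B, F A.
    × closes — contains both A and ~A.
4 branches closed, 2 open.
An open branch gives a countermodel: A=T, B=T, D=T (unmentioned atoms arbitrary); the premises hold there but the conclusion fails.

No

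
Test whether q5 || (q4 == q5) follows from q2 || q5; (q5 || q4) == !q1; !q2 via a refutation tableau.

Yes

Initial set: {(q2 || q5); ((q5 || q4) == !q1); !q2; !(q5 || (q4 == q5))}.
!(q5 || (q4 == q5)): α-rule — add !q5, !(q4 == q5).
(q2 || q5): β-rule — branch into q2  //  q5.
  branch 1 (add q2):
    × closes — contains both q2 and !q2.
  branch 2 (add q5):
    × closes — contains both q5 and !q5.
All 2 branches close.
Every branch closed, so the premises entail the conclusion.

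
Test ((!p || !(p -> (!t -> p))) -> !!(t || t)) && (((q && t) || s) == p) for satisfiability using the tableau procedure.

Satisfiable

Initial set: {T (((!p || !(p -> (!t -> p))) -> !!(t || t)) && (((q && t) || s) == p))}.
T (((!p || !(p -> (!t -> p))) -> !!(t || t)) && (((q && t) || s) == p)): α-rule — add T ((!p || !(p -> (!t -> p))) -> !!(t || t)), T (((q && t) || s) == p).
T ((!p || !(p -> (!t -> p))) -> !!(t || t)): β-rule — branch into F (!p || !(p -> (!t -> p)))  //  T !!(t || t).
  branch 1 (add F (!p || !(p -> (!t -> p)))):
    F (!p || !(p -> (!t -> p))): α-rule — add F !p, F !(p -> (!t -> p)).
    T (((q && t) || s) == p): β-rule — branch into T ((q && t) || s), T p  //  F ((q && t) || s), F p.
      branch 1.1 (add T ((q && t) || s), T p):
        F !(p -> (!t -> p)): β-rule — branch into F p  //  T (!t -> p).
          branch 1.1.1 (add F p):
            × closes — contains both p and !p.
          branch 1.1.2 (add T (!t -> p)):
            T ((q && t) || s): β-rule — branch into T (q && t)  //  T s.
              branch 1.1.2.1 (add T (q && t)):
                T (q && t): α-rule — add T q, T t.
                T (!t -> p): β-rule — branch into F !t  //  T p.
                  branch 1.1.2.1.1 (add F !t):
                    ○ open, literals {p=true, q=true, t=true}.
                  branch 1.1.2.1.2 (add T p):
                    ○ open, literals {p=true, q=true, t=true}.
              branch 1.1.2.2 (add T s):
                T (!t -> p): β-rule — branch into F !t  //  T p.
                  branch 1.1.2.2.1 (add F !t):
                    ○ open, literals {p=true, s=true, t=true}.
                  branch 1.1.2.2.2 (add T p):
                    ○ open, literals {p=true, s=true}.
      branch 1.2 (add F ((q && t) || s), F p):
        × closes — contains both p and !p.
  branch 2 (add T !!(t || t)):
    T !!(t || t): drop double negation, giving T (t || t).
    T (((q && t) || s) == p): β-rule — branch into T ((q && t) || s), T p  //  F ((q && t) || s), F p.
      branch 2.1 (add T ((q && t) || s), T p):
        T (t || t): β-rule — branch into T t  //  T t.
          branch 2.1.1 (add T t):
            T ((q && t) || s): β-rule — branch into T (q && t)  //  T s.
              branch 2.1.1.1 (add T (q && t)):
                T (q && t): α-rule — add T q, T t.
                ○ open, literals {p=true, q=true, t=true}.
              branch 2.1.1.2 (add T s):
                ○ open, literals {p=true, s=true, t=true}.
          branch 2.1.2 (add T t):
            T ((q && t) || s): β-rule — branch into T (q && t)  //  T s.
              branch 2.1.2.1 (add T (q && t)):
                T (q && t): α-rule — add T q, T t.
                ○ open, literals {p=true, q=true, t=true}.
              branch 2.1.2.2 (add T s):
                ○ open, literals {p=true, s=true, t=true}.
      branch 2.2 (add F ((q && t) || s), F p):
        F ((q && t) || s): α-rule — add F (q && t), F s.
        T (t || t): β-rule — branch into T t  //  T t.
          branch 2.2.1 (add T t):
            F (q && t): β-rule — branch into F q  //  F t.
              branch 2.2.1.1 (add F q):
                ○ open, literals {p=false, q=false, s=false, t=true}.
              branch 2.2.1.2 (add F t):
                × closes — contains both t and !t.
          branch 2.2.2 (add T t):
            F (q && t): β-rule — branch into F q  //  F t.
              branch 2.2.2.1 (add F q):
                ○ open, literals {p=false, q=false, s=false, t=true}.
              branch 2.2.2.2 (add F t):
                × closes — contains both t and !t.
4 branches closed, 10 open.
An open branch gives a satisfying assignment: p=true, q=true, t=true.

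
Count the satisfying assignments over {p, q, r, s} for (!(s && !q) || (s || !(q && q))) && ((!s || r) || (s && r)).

12

Initial set: {((!(s && !q) || (s || !(q && q))) && ((!s || r) || (s && r)))}.
((!(s && !q) || (s || !(q && q))) && ((!s || r) || (s && r))): α-rule — add (!(s && !q) || (s || !(q && q))), ((!s || r) || (s && r)).
(!(s && !q) || (s || !(q && q))): β-rule — branch into !(s && !q)  //  (s || !(q && q)).
  branch 1 (add !(s && !q)):
    ((!s || r) || (s && r)): β-rule — branch into (!s || r)  //  (s && r).
      branch 1.1 (add (!s || r)):
        !(s && !q): β-rule — branch into !s  //  !!q.
          branch 1.1.1 (add !s):
            (!s || r): β-rule — branch into !s  //  r.
              branch 1.1.1.1 (add !s):
                ○ open, literals {s=0}.
              branch 1.1.1.2 (add r):
                ○ open, literals {r=1, s=0}.
          branch 1.1.2 (add !!q):
            (!s || r): β-rule — branch into !s  //  r.
              branch 1.1.2.1 (add !s):
                ○ open, literals {q=1, s=0}.
              branch 1.1.2.2 (add r):
                ○ open, literals {q=1, r=1}.
      branch 1.2 (add (s && r)):
        (s && r): α-rule — add s, r.
        !(s && !q): β-rule — branch into !s  //  !!q.
          branch 1.2.1 (add !s):
            × closes — contains both s and !s.
          branch 1.2.2 (add !!q):
            ○ open, literals {q=1, r=1, s=1}.
  branch 2 (add (s || !(q && q))):
    ((!s || r) || (s && r)): β-rule — branch into (!s || r)  //  (s && r).
      branch 2.1 (add (!s || r)):
        (s || !(q && q)): β-rule — branch into s  //  !(q && q).
          branch 2.1.1 (add s):
            (!s || r): β-rule — branch into !s  //  r.
              branch 2.1.1.1 (add !s):
                × closes — contains both s and !s.
              branch 2.1.1.2 (add r):
                ○ open, literals {r=1, s=1}.
          branch 2.1.2 (add !(q && q)):
            (!s || r): β-rule — branch into !s  //  r.
              branch 2.1.2.1 (add !s):
                !(q && q): β-rule — branch into !q  //  !q.
                  branch 2.1.2.1.1 (add !q):
                    ○ open, literals {q=0, s=0}.
                  branch 2.1.2.1.2 (add !q):
                    ○ open, literals {q=0, s=0}.
              branch 2.1.2.2 (add r):
                !(q && q): β-rule — branch into !q  //  !q.
                  branch 2.1.2.2.1 (add !q):
                    ○ open, literals {q=0, r=1}.
                  branch 2.1.2.2.2 (add !q):
                    ○ open, literals {q=0, r=1}.
      branch 2.2 (add (s && r)):
        (s && r): α-rule — add s, r.
        (s || !(q && q)): β-rule — branch into s  //  !(q && q).
          branch 2.2.1 (add s):
            ○ open, literals {r=1, s=1}.
          branch 2.2.2 (add !(q && q)):
            !(q && q): β-rule — branch into !q  //  !q.
              branch 2.2.2.1 (add !q):
                ○ open, literals {q=0, r=1, s=1}.
              branch 2.2.2.2 (add !q):
                ○ open, literals {q=0, r=1, s=1}.
2 branches closed, 13 open.
Each open branch fixes some atoms; the unmentioned ones are free. Counting distinct full assignments: branch {s=0} (p, q, r) contributes 8 new; branch {r=1, s=0} (p, q) contributes 0 new; branch {q=1, s=0} (p, r) contributes 0 new; branch {q=1, r=1} (p, s) contributes 2 new; branch {q=1, r=1, s=1} (p) contributes 0 new; branch {r=1, s=1} (p, q) contributes 2 new; branch {q=0, s=0} (p, r) contributes 0 new; branch {q=0, s=0} (p, r) contributes 0 new; branch {q=0, r=1} (p, s) contributes 0 new; branch {q=0, r=1} (p, s) contributes 0 new; branch {r=1, s=1} (p, q) contributes 0 new; branch {q=0, r=1, s=1} (p) contributes 0 new; branch {q=0, r=1, s=1} (p) contributes 0 new. Total: 12.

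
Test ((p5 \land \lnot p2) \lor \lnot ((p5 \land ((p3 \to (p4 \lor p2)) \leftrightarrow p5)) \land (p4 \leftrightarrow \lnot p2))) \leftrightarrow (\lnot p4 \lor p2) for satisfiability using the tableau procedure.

Initial set: {(((p5 \land \lnot p2) \lor \lnot ((p5 \land ((p3 \to (p4 \lor p2)) \leftrightarrow p5)) \land (p4 \leftrightarrow \lnot p2))) \leftrightarrow (\lnot p4 \lor p2))}.
(((p5 \land \lnot p2) \lor \lnot ((p5 \land ((p3 \to (p4 \lor p2)) \leftrightarrow p5)) \land (p4 \leftrightarrow \lnot p2))) \leftrightarrow (\lnot p4 \lor p2)): β-rule — branch into ((p5 \land \lnot p2) \lor \lnot ((p5 \land ((p3 \to (p4 \lor p2)) \leftrightarrow p5)) \land (p4 \leftrightarrow \lnot p2))), (\lnot p4 \lor p2)  //  \lnot ((p5 \land \lnot p2) \lor \lnot ((p5 \land ((p3 \to (p4 \lor p2)) \leftrightarrow p5)) \land (p4 \leftrightarrow \lnot p2))), \lnot (\lnot p4 \lor p2).
  branch 1 (add ((p5 \land \lnot p2) \lor \lnot ((p5 \land ((p3 \to (p4 \lor p2)) \leftrightarrow p5)) \land (p4 \leftrightarrow \lnot p2))), (\lnot p4 \lor p2)):
    ((p5 \land \lnot p2) \lor \lnot ((p5 \land ((p3 \to (p4 \lor p2)) \leftrightarrow p5)) \land (p4 \leftrightarrow \lnot p2))): β-rule — branch into (p5 \land \lnot p2)  //  \lnot ((p5 \land ((p3 \to (p4 \lor p2)) \leftrightarrow p5)) \land (p4 \leftrightarrow \lnot p2)).
      branch 1.1 (add (p5 \land \lnot p2)):
        (p5 \land \lnot p2): α-rule — add p5, \lnot p2.
        (\lnot p4 \lor p2): β-rule — branch into \lnot p4  //  p2.
          branch 1.1.1 (add \lnot p4):
            ○ open, literals {p2=false, p4=false, p5=true}.
          branch 1.1.2 (add p2):
            × closes — contains both p2 and \lnot p2.
      branch 1.2 (add \lnot ((p5 \land ((p3 \to (p4 \lor p2)) \leftrightarrow p5)) \land (p4 \leftrightarrow \lnot p2))):
        (\lnot p4 \lor p2): β-rule — branch into \lnot p4  //  p2.
          branch 1.2.1 (add \lnot p4):
            \lnot ((p5 \land ((p3 \to (p4 \lor p2)) \leftrightarrow p5)) \land (p4 \leftrightarrow \lnot p2)): β-rule — branch into \lnot (p5 \land ((p3 \to (p4 \lor p2)) \leftrightarrow p5))  //  \lnot (p4 \leftrightarrow \lnot p2).
              branch 1.2.1.1 (add \lnot (p5 \land ((p3 \to (p4 \lor p2)) \leftrightarrow p5))):
                \lnot (p5 \land ((p3 \to (p4 \lor p2)) \leftrightarrow p5)): β-rule — branch into \lnot p5  //  \lnot ((p3 \to (p4 \lor p2)) \leftrightarrow p5).
                  branch 1.2.1.1.1 (add \lnot p5):
                    ○ open, literals {p4=false, p5=false}.
                  branch 1.2.1.1.2 (add \lnot ((p3 \to (p4 \lor p2)) \leftrightarrow p5)):
                    \lnot ((p3 \to (p4 \lor p2)) \leftrightarrow p5): β-rule — branch into (p3 \to (p4 \lor p2)), \lnot p5  //  \lnot (p3 \to (p4 \lor p2)), p5.
                      branch 1.2.1.1.2.1 (add (p3 \to (p4 \lor p2)), \lnot p5):
                        (p3 \to (p4 \lor p2)): β-rule — branch into \lnot p3  //  (p4 \lor p2).
                          branch 1.2.1.1.2.1.1 (add \lnot p3):
                            ○ open, literals {p3=false, p4=false, p5=false}.
                          branch 1.2.1.1.2.1.2 (add (p4 \lor p2)):
                            (p4 \lor p2): β-rule — branch into p4  //  p2.
                              branch 1.2.1.1.2.1.2.1 (add p4):
                                × closes — contains both p4 and \lnot p4.
                              branch 1.2.1.1.2.1.2.2 (add p2):
                                ○ open, literals {p2=true, p4=false, p5=false}.
                      branch 1.2.1.1.2.2 (add \lnot (p3 \to (p4 \lor p2)), p5):
                        \lnot (p3 \to (p4 \lor p2)): α-rule — add p3, \lnot (p4 \lor p2).
                        \lnot (p4 \lor p2): α-rule — add \lnot p4, \lnot p2.
                        ○ open, literals {p2=false, p3=true, p4=false, p5=true}.
              branch 1.2.1.2 (add \lnot (p4 \leftrightarrow \lnot p2)):
                \lnot (p4 \leftrightarrow \lnot p2): β-rule — branch into p4, \lnot \lnot p2  //  \lnot p4, \lnot p2.
                  branch 1.2.1.2.1 (add p4, \lnot \lnot p2):
                    × closes — contains both p4 and \lnot p4.
                  branch 1.2.1.2.2 (add \lnot p4, \lnot p2):
                    ○ open, literals {p2=false, p4=false}.
          branch 1.2.2 (add p2):
            \lnot ((p5 \land ((p3 \to (p4 \lor p2)) \leftrightarrow p5)) \land (p4 \leftrightarrow \lnot p2)): β-rule — branch into \lnot (p5 \land ((p3 \to (p4 \lor p2)) \leftrightarrow p5))  //  \lnot (p4 \leftrightarrow \lnot p2).
              branch 1.2.2.1 (add \lnot (p5 \land ((p3 \to (p4 \lor p2)) \leftrightarrow p5))):
                \lnot (p5 \land ((p3 \to (p4 \lor p2)) \leftrightarrow p5)): β-rule — branch into \lnot p5  //  \lnot ((p3 \to (p4 \lor p2)) \leftrightarrow p5).
                  branch 1.2.2.1.1 (add \lnot p5):
                    ○ open, literals {p2=true, p5=false}.
                  branch 1.2.2.1.2 (add \lnot ((p3 \to (p4 \lor p2)) \leftrightarrow p5)):
                    \lnot ((p3 \to (p4 \lor p2)) \leftrightarrow p5): β-rule — branch into (p3 \to (p4 \lor p2)), \lnot p5  //  \lnot (p3 \to (p4 \lor p2)), p5.
                      branch 1.2.2.1.2.1 (add (p3 \to (p4 \lor p2)), \lnot p5):
                        (p3 \to (p4 \lor p2)): β-rule — branch into \lnot p3  //  (p4 \lor p2).
                          branch 1.2.2.1.2.1.1 (add \lnot p3):
                            ○ open, literals {p2=true, p3=false, p5=false}.
                          branch 1.2.2.1.2.1.2 (add (p4 \lor p2)):
                            (p4 \lor p2): β-rule — branch into p4  //  p2.
                              branch 1.2.2.1.2.1.2.1 (add p4):
                                ○ open, literals {p2=true, p4=true, p5=false}.
                              branch 1.2.2.1.2.1.2.2 (add p2):
                                ○ open, literals {p2=true, p5=false}.
                      branch 1.2.2.1.2.2 (add \lnot (p3 \to (p4 \lor p2)), p5):
                        \lnot (p3 \to (p4 \lor p2)): α-rule — add p3, \lnot (p4 \lor p2).
                        \lnot (p4 \lor p2): α-rule — add \lnot p4, \lnot p2.
                        × closes — contains both p2 and \lnot p2.
              branch 1.2.2.2 (add \lnot (p4 \leftrightarrow \lnot p2)):
                \lnot (p4 \leftrightarrow \lnot p2): β-rule — branch into p4, \lnot \lnot p2  //  \lnot p4, \lnot p2.
                  branch 1.2.2.2.1 (add p4, \lnot \lnot p2):
                    ○ open, literals {p2=true, p4=true}.
                  branch 1.2.2.2.2 (add \lnot p4, \lnot p2):
                    × closes — contains both p2 and \lnot p2.
  branch 2 (add \lnot ((p5 \land \lnot p2) \lor \lnot ((p5 \land ((p3 \to (p4 \lor p2)) \leftrightarrow p5)) \land (p4 \leftrightarrow \lnot p2))), \lnot (\lnot p4 \lor p2)):
    \lnot ((p5 \land \lnot p2) \lor \lnot ((p5 \land ((p3 \to (p4 \lor p2)) \leftrightarrow p5)) \land (p4 \leftrightarrow \lnot p2))): α-rule — add \lnot (p5 \land \lnot p2), \lnot \lnot ((p5 \land ((p3 \to (p4 \lor p2)) \leftrightarrow p5)) \land (p4 \leftrightarrow \lnot p2)).
    \lnot (\lnot p4 \lor p2): α-rule — add \lnot \lnot p4, \lnot p2.
    \lnot \lnot ((p5 \land ((p3 \to (p4 \lor p2)) \leftrightarrow p5)) \land (p4 \leftrightarrow \lnot p2)): α-rule — add (p5 \land ((p3 \to (p4 \lor p2)) \leftrightarrow p5)), (p4 \leftrightarrow \lnot p2).
    (p5 \land ((p3 \to (p4 \lor p2)) \leftrightarrow p5)): α-rule — add p5, ((p3 \to (p4 \lor p2)) \leftrightarrow p5).
    \lnot (p5 \land \lnot p2): β-rule — branch into \lnot p5  //  \lnot \lnot p2.
      branch 2.1 (add \lnot p5):
        × closes — contains both p5 and \lnot p5.
      branch 2.2 (add \lnot \lnot p2):
        × closes — contains both p2 and \lnot p2.
7 branches closed, 11 open.
An open branch gives a satisfying assignment: p2=false, p4=false, p5=true.

Satisfiable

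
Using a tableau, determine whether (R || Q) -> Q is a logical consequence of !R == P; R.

Initial set: {T (!R == P); T R; F ((R || Q) -> Q)}.
F ((R || Q) -> Q): α-rule — add T (R || Q), F Q.
T (!R == P): β-rule — branch into T !R, T P  //  F !R, F P.
  branch 1 (add T !R, T P):
    × closes — contains both R and !R.
  branch 2 (add F !R, F P):
    T (R || Q): β-rule — branch into T R  //  T Q.
      branch 2.1 (add T R):
        ○ open, literals {P=false, Q=false, R=true}.
      branch 2.2 (add T Q):
        × closes — contains both Q and !Q.
2 branches closed, 1 open.
An open branch gives a countermodel: P=false, Q=false, R=true (unmentioned atoms arbitrary); the premises hold there but the conclusion fails.

No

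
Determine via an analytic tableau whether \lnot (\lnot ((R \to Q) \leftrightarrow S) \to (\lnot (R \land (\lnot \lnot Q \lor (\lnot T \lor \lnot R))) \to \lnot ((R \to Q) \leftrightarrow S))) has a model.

Unsatisfiable

Initial set: {\lnot (\lnot ((R \to Q) \leftrightarrow S) \to (\lnot (R \land (\lnot \lnot Q \lor (\lnot T \lor \lnot R))) \to \lnot ((R \to Q) \leftrightarrow S)))}.
\lnot (\lnot ((R \to Q) \leftrightarrow S) \to (\lnot (R \land (\lnot \lnot Q \lor (\lnot T \lor \lnot R))) \to \lnot ((R \to Q) \leftrightarrow S))): α-rule — add \lnot ((R \to Q) \leftrightarrow S), \lnot (\lnot (R \land (\lnot \lnot Q \lor (\lnot T \lor \lnot R))) \to \lnot ((R \to Q) \leftrightarrow S)).
\lnot (\lnot (R \land (\lnot \lnot Q \lor (\lnot T \lor \lnot R))) \to \lnot ((R \to Q) \leftrightarrow S)): α-rule — add \lnot (R \land (\lnot \lnot Q \lor (\lnot T \lor \lnot R))), \lnot \lnot ((R \to Q) \leftrightarrow S).
\lnot ((R \to Q) \leftrightarrow S): β-rule — branch into (R \to Q), \lnot S  //  \lnot (R \to Q), S.
  branch 1 (add (R \to Q), \lnot S):
    \lnot (R \land (\lnot \lnot Q \lor (\lnot T \lor \lnot R))): β-rule — branch into \lnot R  //  \lnot (\lnot \lnot Q \lor (\lnot T \lor \lnot R)).
      branch 1.1 (add \lnot R):
        \lnot \lnot ((R \to Q) \leftrightarrow S): β-rule — branch into (R \to Q), S  //  \lnot (R \to Q), \lnot S.
          branch 1.1.1 (add (R \to Q), S):
            × closes — contains both S and \lnot S.
          branch 1.1.2 (add \lnot (R \to Q), \lnot S):
            \lnot (R \to Q): α-rule — add R, \lnot Q.
            × closes — contains both R and \lnot R.
      branch 1.2 (add \lnot (\lnot \lnot Q \lor (\lnot T \lor \lnot R))):
        \lnot (\lnot \lnot Q \lor (\lnot T \lor \lnot R)): α-rule — add \lnot \lnot \lnot Q, \lnot (\lnot T \lor \lnot R).
        \lnot \lnot \lnot Q: drop double negation, giving \lnot Q.
        \lnot (\lnot T \lor \lnot R): α-rule — add \lnot \lnot T, \lnot \lnot R.
        \lnot \lnot ((R \to Q) \leftrightarrow S): β-rule — branch into (R \to Q), S  //  \lnot (R \to Q), \lnot S.
          branch 1.2.1 (add (R \to Q), S):
            × closes — contains both S and \lnot S.
          branch 1.2.2 (add \lnot (R \to Q), \lnot S):
            \lnot (R \to Q): α-rule — add R, \lnot Q.
            (R \to Q): β-rule — branch into \lnot R  //  Q.
              branch 1.2.2.1 (add \lnot R):
                × closes — contains both R and \lnot R.
              branch 1.2.2.2 (add Q):
                × closes — contains both Q and \lnot Q.
  branch 2 (add \lnot (R \to Q), S):
    \lnot (R \to Q): α-rule — add R, \lnot Q.
    \lnot (R \land (\lnot \lnot Q \lor (\lnot T \lor \lnot R))): β-rule — branch into \lnot R  //  \lnot (\lnot \lnot Q \lor (\lnot T \lor \lnot R)).
      branch 2.1 (add \lnot R):
        × closes — contains both R and \lnot R.
      branch 2.2 (add \lnot (\lnot \lnot Q \lor (\lnot T \lor \lnot R))):
        \lnot (\lnot \lnot Q \lor (\lnot T \lor \lnot R)): α-rule — add \lnot \lnot \lnot Q, \lnot (\lnot T \lor \lnot R).
        \lnot \lnot \lnot Q: drop double negation, giving \lnot Q.
        \lnot (\lnot T \lor \lnot R): α-rule — add \lnot \lnot T, \lnot \lnot R.
        \lnot \lnot ((R \to Q) \leftrightarrow S): β-rule — branch into (R \to Q), S  //  \lnot (R \to Q), \lnot S.
          branch 2.2.1 (add (R \to Q), S):
            (R \to Q): β-rule — branch into \lnot R  //  Q.
              branch 2.2.1.1 (add \lnot R):
                × closes — contains both R and \lnot R.
              branch 2.2.1.2 (add Q):
                × closes — contains both Q and \lnot Q.
          branch 2.2.2 (add \lnot (R \to Q), \lnot S):
            × closes — contains both S and \lnot S.
All 9 branches close.
Every branch closed; the formula is unsatisfiable.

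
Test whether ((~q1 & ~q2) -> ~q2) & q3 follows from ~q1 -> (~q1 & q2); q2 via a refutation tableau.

No

Initial set: {(~q1 -> (~q1 & q2)); q2; ~(((~q1 & ~q2) -> ~q2) & q3)}.
(~q1 -> (~q1 & q2)): β-rule — branch into ~~q1  //  (~q1 & q2).
  branch 1 (add ~~q1):
    ~(((~q1 & ~q2) -> ~q2) & q3): β-rule — branch into ~((~q1 & ~q2) -> ~q2)  //  ~q3.
      branch 1.1 (add ~((~q1 & ~q2) -> ~q2)):
        ~((~q1 & ~q2) -> ~q2): α-rule — add (~q1 & ~q2), ~~q2.
        (~q1 & ~q2): α-rule — add ~q1, ~q2.
        × closes — contains both q1 and ~q1.
      branch 1.2 (add ~q3):
        ○ open, literals {q1=true, q2=true, q3=false}.
  branch 2 (add (~q1 & q2)):
    (~q1 & q2): α-rule — add ~q1, q2.
    ~(((~q1 & ~q2) -> ~q2) & q3): β-rule — branch into ~((~q1 & ~q2) -> ~q2)  //  ~q3.
      branch 2.1 (add ~((~q1 & ~q2) -> ~q2)):
        ~((~q1 & ~q2) -> ~q2): α-rule — add (~q1 & ~q2), ~~q2.
        (~q1 & ~q2): α-rule — add ~q1, ~q2.
        × closes — contains both q2 and ~q2.
      branch 2.2 (add ~q3):
        ○ open, literals {q1=false, q2=true, q3=false}.
2 branches closed, 2 open.
An open branch gives a countermodel: q1=true, q2=true, q3=false (unmentioned atoms arbitrary); the premises hold there but the conclusion fails.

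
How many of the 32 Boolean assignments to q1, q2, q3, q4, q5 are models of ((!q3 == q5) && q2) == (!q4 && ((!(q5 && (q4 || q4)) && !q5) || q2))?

20

Initial set: {(((!q3 == q5) && q2) == (!q4 && ((!(q5 && (q4 || q4)) && !q5) || q2)))}.
(((!q3 == q5) && q2) == (!q4 && ((!(q5 && (q4 || q4)) && !q5) || q2))): β-rule — branch into ((!q3 == q5) && q2), (!q4 && ((!(q5 && (q4 || q4)) && !q5) || q2))  //  !((!q3 == q5) && q2), !(!q4 && ((!(q5 && (q4 || q4)) && !q5) || q2)).
  branch 1 (add ((!q3 == q5) && q2), (!q4 && ((!(q5 && (q4 || q4)) && !q5) || q2))):
    ((!q3 == q5) && q2): α-rule — add (!q3 == q5), q2.
    (!q4 && ((!(q5 && (q4 || q4)) && !q5) || q2)): α-rule — add !q4, ((!(q5 && (q4 || q4)) && !q5) || q2).
    (!q3 == q5): β-rule — branch into !q3, q5  //  !!q3, !q5.
      branch 1.1 (add !q3, q5):
        ((!(q5 && (q4 || q4)) && !q5) || q2): β-rule — branch into (!(q5 && (q4 || q4)) && !q5)  //  q2.
          branch 1.1.1 (add (!(q5 && (q4 || q4)) && !q5)):
            (!(q5 && (q4 || q4)) && !q5): α-rule — add !(q5 && (q4 || q4)), !q5.
            × closes — contains both q5 and !q5.
          branch 1.1.2 (add q2):
            ○ open, literals {q2=1, q3=0, q4=0, q5=1}.
      branch 1.2 (add !!q3, !q5):
        ((!(q5 && (q4 || q4)) && !q5) || q2): β-rule — branch into (!(q5 && (q4 || q4)) && !q5)  //  q2.
          branch 1.2.1 (add (!(q5 && (q4 || q4)) && !q5)):
            (!(q5 && (q4 || q4)) && !q5): α-rule — add !(q5 && (q4 || q4)), !q5.
            !(q5 && (q4 || q4)): β-rule — branch into !q5  //  !(q4 || q4).
              branch 1.2.1.1 (add !q5):
                ○ open, literals {q2=1, q3=1, q4=0, q5=0}.
              branch 1.2.1.2 (add !(q4 || q4)):
                !(q4 || q4): α-rule — add !q4, !q4.
                ○ open, literals {q2=1, q3=1, q4=0, q5=0}.
          branch 1.2.2 (add q2):
            ○ open, literals {q2=1, q3=1, q4=0, q5=0}.
  branch 2 (add !((!q3 == q5) && q2), !(!q4 && ((!(q5 && (q4 || q4)) && !q5) || q2))):
    !((!q3 == q5) && q2): β-rule — branch into !(!q3 == q5)  //  !q2.
      branch 2.1 (add !(!q3 == q5)):
        !(!q4 && ((!(q5 && (q4 || q4)) && !q5) || q2)): β-rule — branch into !!q4  //  !((!(q5 && (q4 || q4)) && !q5) || q2).
          branch 2.1.1 (add !!q4):
            !(!q3 == q5): β-rule — branch into !q3, !q5  //  !!q3, q5.
              branch 2.1.1.1 (add !q3, !q5):
                ○ open, literals {q3=0, q4=1, q5=0}.
              branch 2.1.1.2 (add !!q3, q5):
                ○ open, literals {q3=1, q4=1, q5=1}.
          branch 2.1.2 (add !((!(q5 && (q4 || q4)) && !q5) || q2)):
            !((!(q5 && (q4 || q4)) && !q5) || q2): α-rule — add !(!(q5 && (q4 || q4)) && !q5), !q2.
            !(!q3 == q5): β-rule — branch into !q3, !q5  //  !!q3, q5.
              branch 2.1.2.1 (add !q3, !q5):
                !(!(q5 && (q4 || q4)) && !q5): β-rule — branch into !!(q5 && (q4 || q4))  //  !!q5.
                  branch 2.1.2.1.1 (add !!(q5 && (q4 || q4))):
                    !!(q5 && (q4 || q4)): α-rule — add q5, (q4 || q4).
                    × closes — contains both q5 and !q5.
                  branch 2.1.2.1.2 (add !!q5):
                    × closes — contains both q5 and !q5.
              branch 2.1.2.2 (add !!q3, q5):
                !(!(q5 && (q4 || q4)) && !q5): β-rule — branch into !!(q5 && (q4 || q4))  //  !!q5.
                  branch 2.1.2.2.1 (add !!(q5 && (q4 || q4))):
                    !!(q5 && (q4 || q4)): α-rule — add q5, (q4 || q4).
                    (q4 || q4): β-rule — branch into q4  //  q4.
                      branch 2.1.2.2.1.1 (add q4):
                        ○ open, literals {q2=0, q3=1, q4=1, q5=1}.
                      branch 2.1.2.2.1.2 (add q4):
                        ○ open, literals {q2=0, q3=1, q4=1, q5=1}.
                  branch 2.1.2.2.2 (add !!q5):
                    ○ open, literals {q2=0, q3=1, q5=1}.
      branch 2.2 (add !q2):
        !(!q4 && ((!(q5 && (q4 || q4)) && !q5) || q2)): β-rule — branch into !!q4  //  !((!(q5 && (q4 || q4)) && !q5) || q2).
          branch 2.2.1 (add !!q4):
            ○ open, literals {q2=0, q4=1}.
          branch 2.2.2 (add !((!(q5 && (q4 || q4)) && !q5) || q2)):
            !((!(q5 && (q4 || q4)) && !q5) || q2): α-rule — add !(!(q5 && (q4 || q4)) && !q5), !q2.
            !(!(q5 && (q4 || q4)) && !q5): β-rule — branch into !!(q5 && (q4 || q4))  //  !!q5.
              branch 2.2.2.1 (add !!(q5 && (q4 || q4))):
                !!(q5 && (q4 || q4)): α-rule — add q5, (q4 || q4).
                (q4 || q4): β-rule — branch into q4  //  q4.
                  branch 2.2.2.1.1 (add q4):
                    ○ open, literals {q2=0, q4=1, q5=1}.
                  branch 2.2.2.1.2 (add q4):
                    ○ open, literals {q2=0, q4=1, q5=1}.
              branch 2.2.2.2 (add !!q5):
                ○ open, literals {q2=0, q5=1}.
3 branches closed, 13 open.
Each open branch fixes some atoms; the unmentioned ones are free. Counting distinct full assignments: branch {q2=1, q3=0, q4=0, q5=1} (q1) contributes 2 new; branch {q2=1, q3=1, q4=0, q5=0} (q1) contributes 2 new; branch {q2=1, q3=1, q4=0, q5=0} (q1) contributes 0 new; branch {q2=1, q3=1, q4=0, q5=0} (q1) contributes 0 new; branch {q3=0, q4=1, q5=0} (q1, q2) contributes 4 new; branch {q3=1, q4=1, q5=1} (q1, q2) contributes 4 new; branch {q2=0, q3=1, q4=1, q5=1} (q1) contributes 0 new; branch {q2=0, q3=1, q4=1, q5=1} (q1) contributes 0 new; branch {q2=0, q3=1, q5=1} (q1, q4) contributes 2 new; branch {q2=0, q4=1} (q1, q3, q5) contributes 4 new; branch {q2=0, q4=1, q5=1} (q1, q3) contributes 0 new; branch {q2=0, q4=1, q5=1} (q1, q3) contributes 0 new; branch {q2=0, q5=1} (q1, q3, q4) contributes 2 new. Total: 20.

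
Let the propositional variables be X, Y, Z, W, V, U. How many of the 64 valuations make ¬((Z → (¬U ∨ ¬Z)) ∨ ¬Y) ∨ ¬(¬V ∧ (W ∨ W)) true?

50

Initial set: {(¬((Z → (¬U ∨ ¬Z)) ∨ ¬Y) ∨ ¬(¬V ∧ (W ∨ W)))}.
(¬((Z → (¬U ∨ ¬Z)) ∨ ¬Y) ∨ ¬(¬V ∧ (W ∨ W))): β-rule — branch into ¬((Z → (¬U ∨ ¬Z)) ∨ ¬Y)  //  ¬(¬V ∧ (W ∨ W)).
  branch 1 (add ¬((Z → (¬U ∨ ¬Z)) ∨ ¬Y)):
    ¬((Z → (¬U ∨ ¬Z)) ∨ ¬Y): α-rule — add ¬(Z → (¬U ∨ ¬Z)), ¬¬Y.
    ¬(Z → (¬U ∨ ¬Z)): α-rule — add Z, ¬(¬U ∨ ¬Z).
    ¬(¬U ∨ ¬Z): α-rule — add ¬¬U, ¬¬Z.
    ○ open, literals {U=true, Y=true, Z=true}.
  branch 2 (add ¬(¬V ∧ (W ∨ W))):
    ¬(¬V ∧ (W ∨ W)): β-rule — branch into ¬¬V  //  ¬(W ∨ W).
      branch 2.1 (add ¬¬V):
        ○ open, literals {V=true}.
      branch 2.2 (add ¬(W ∨ W)):
        ¬(W ∨ W): α-rule — add ¬W, ¬W.
        ○ open, literals {W=false}.
0 branches closed, 3 open.
Each open branch fixes some atoms; the unmentioned ones are free. Counting distinct full assignments: branch {U=true, Y=true, Z=true} (X, W, V) contributes 8 new; branch {V=true} (X, Y, Z, W, U) contributes 28 new; branch {W=false} (X, Y, Z, V, U) contributes 14 new. Total: 50.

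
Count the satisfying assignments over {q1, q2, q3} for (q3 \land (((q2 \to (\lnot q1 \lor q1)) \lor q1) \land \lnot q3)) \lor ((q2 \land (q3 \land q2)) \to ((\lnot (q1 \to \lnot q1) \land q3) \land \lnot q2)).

6

Initial set: {((q3 \land (((q2 \to (\lnot q1 \lor q1)) \lor q1) \land \lnot q3)) \lor ((q2 \land (q3 \land q2)) \to ((\lnot (q1 \to \lnot q1) \land q3) \land \lnot q2)))}.
((q3 \land (((q2 \to (\lnot q1 \lor q1)) \lor q1) \land \lnot q3)) \lor ((q2 \land (q3 \land q2)) \to ((\lnot (q1 \to \lnot q1) \land q3) \land \lnot q2))): β-rule — branch into (q3 \land (((q2 \to (\lnot q1 \lor q1)) \lor q1) \land \lnot q3))  //  ((q2 \land (q3 \land q2)) \to ((\lnot (q1 \to \lnot q1) \land q3) \land \lnot q2)).
  branch 1 (add (q3 \land (((q2 \to (\lnot q1 \lor q1)) \lor q1) \land \lnot q3))):
    (q3 \land (((q2 \to (\lnot q1 \lor q1)) \lor q1) \land \lnot q3)): α-rule — add q3, (((q2 \to (\lnot q1 \lor q1)) \lor q1) \land \lnot q3).
    (((q2 \to (\lnot q1 \lor q1)) \lor q1) \land \lnot q3): α-rule — add ((q2 \to (\lnot q1 \lor q1)) \lor q1), \lnot q3.
    × closes — contains both q3 and \lnot q3.
  branch 2 (add ((q2 \land (q3 \land q2)) \to ((\lnot (q1 \to \lnot q1) \land q3) \land \lnot q2))):
    ((q2 \land (q3 \land q2)) \to ((\lnot (q1 \to \lnot q1) \land q3) \land \lnot q2)): β-rule — branch into \lnot (q2 \land (q3 \land q2))  //  ((\lnot (q1 \to \lnot q1) \land q3) \land \lnot q2).
      branch 2.1 (add \lnot (q2 \land (q3 \land q2))):
        \lnot (q2 \land (q3 \land q2)): β-rule — branch into \lnot q2  //  \lnot (q3 \land q2).
          branch 2.1.1 (add \lnot q2):
            ○ open, literals {q2=F}.
          branch 2.1.2 (add \lnot (q3 \land q2)):
            \lnot (q3 \land q2): β-rule — branch into \lnot q3  //  \lnot q2.
              branch 2.1.2.1 (add \lnot q3):
                ○ open, literals {q3=F}.
              branch 2.1.2.2 (add \lnot q2):
                ○ open, literals {q2=F}.
      branch 2.2 (add ((\lnot (q1 \to \lnot q1) \land q3) \land \lnot q2)):
        ((\lnot (q1 \to \lnot q1) \land q3) \land \lnot q2): α-rule — add (\lnot (q1 \to \lnot q1) \land q3), \lnot q2.
        (\lnot (q1 \to \lnot q1) \land q3): α-rule — add \lnot (q1 \to \lnot q1), q3.
        \lnot (q1 \to \lnot q1): α-rule — add q1, \lnot \lnot q1.
        ○ open, literals {q1=T, q2=F, q3=T}.
1 branch closed, 4 open.
Each open branch fixes some atoms; the unmentioned ones are free. Counting distinct full assignments: branch {q2=F} (q1, q3) contributes 4 new; branch {q3=F} (q1, q2) contributes 2 new; branch {q2=F} (q1, q3) contributes 0 new; branch {q1=T, q2=F, q3=T} (none free) contributes 0 new. Total: 6.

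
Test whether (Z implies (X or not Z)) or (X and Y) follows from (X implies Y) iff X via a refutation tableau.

Initial set: {((X implies Y) iff X); not ((Z implies (X or not Z)) or (X and Y))}.
not ((Z implies (X or not Z)) or (X and Y)): α-rule — add not (Z implies (X or not Z)), not (X and Y).
not (Z implies (X or not Z)): α-rule — add Z, not (X or not Z).
not (X or not Z): α-rule — add not X, not not Z.
((X implies Y) iff X): β-rule — branch into (X implies Y), X  //  not (X implies Y), not X.
  branch 1 (add (X implies Y), X):
    × closes — contains both X and not X.
  branch 2 (add not (X implies Y), not X):
    not (X implies Y): α-rule — add X, not Y.
    × closes — contains both X and not X.
All 2 branches close.
Every branch closed, so the premises entail the conclusion.

Yes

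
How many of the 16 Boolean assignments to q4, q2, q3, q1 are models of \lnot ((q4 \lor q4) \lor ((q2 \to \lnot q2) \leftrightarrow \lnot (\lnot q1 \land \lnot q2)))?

Initial set: {\lnot ((q4 \lor q4) \lor ((q2 \to \lnot q2) \leftrightarrow \lnot (\lnot q1 \land \lnot q2)))}.
\lnot ((q4 \lor q4) \lor ((q2 \to \lnot q2) \leftrightarrow \lnot (\lnot q1 \land \lnot q2))): α-rule — add \lnot (q4 \lor q4), \lnot ((q2 \to \lnot q2) \leftrightarrow \lnot (\lnot q1 \land \lnot q2)).
\lnot (q4 \lor q4): α-rule — add \lnot q4, \lnot q4.
\lnot ((q2 \to \lnot q2) \leftrightarrow \lnot (\lnot q1 \land \lnot q2)): β-rule — branch into (q2 \to \lnot q2), \lnot \lnot (\lnot q1 \land \lnot q2)  //  \lnot (q2 \to \lnot q2), \lnot (\lnot q1 \land \lnot q2).
  branch 1 (add (q2 \to \lnot q2), \lnot \lnot (\lnot q1 \land \lnot q2)):
    \lnot \lnot (\lnot q1 \land \lnot q2): α-rule — add \lnot q1, \lnot q2.
    (q2 \to \lnot q2): β-rule — branch into \lnot q2  //  \lnot q2.
      branch 1.1 (add \lnot q2):
        ○ open, literals {q1=0, q2=0, q4=0}.
      branch 1.2 (add \lnot q2):
        ○ open, literals {q1=0, q2=0, q4=0}.
  branch 2 (add \lnot (q2 \to \lnot q2), \lnot (\lnot q1 \land \lnot q2)):
    \lnot (q2 \to \lnot q2): α-rule — add q2, \lnot \lnot q2.
    \lnot (\lnot q1 \land \lnot q2): β-rule — branch into \lnot \lnot q1  //  \lnot \lnot q2.
      branch 2.1 (add \lnot \lnot q1):
        ○ open, literals {q1=1, q2=1, q4=0}.
      branch 2.2 (add \lnot \lnot q2):
        ○ open, literals {q2=1, q4=0}.
0 branches closed, 4 open.
Each open branch fixes some atoms; the unmentioned ones are free. Counting distinct full assignments: branch {q1=0, q2=0, q4=0} (q3) contributes 2 new; branch {q1=0, q2=0, q4=0} (q3) contributes 0 new; branch {q1=1, q2=1, q4=0} (q3) contributes 2 new; branch {q2=1, q4=0} (q3, q1) contributes 2 new. Total: 6.

6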